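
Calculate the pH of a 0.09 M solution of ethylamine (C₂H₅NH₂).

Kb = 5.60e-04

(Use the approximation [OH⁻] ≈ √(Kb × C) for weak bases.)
pH = 11.85

[OH⁻] = √(Kb × C) = √(5.60e-04 × 0.09) = 7.0993e-03. pOH = 2.15, pH = 14 - pOH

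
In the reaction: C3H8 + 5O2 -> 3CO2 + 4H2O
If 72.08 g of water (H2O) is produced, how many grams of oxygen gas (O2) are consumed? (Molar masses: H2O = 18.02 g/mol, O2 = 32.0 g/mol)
Moles of H2O = 72.08 g ÷ 18.02 g/mol = 4 mol
Mole ratio: 5 mol O2 / 4 mol H2O
Moles of O2 = 4 × (5/4) = 5 mol
Mass of O2 = 5 mol × 32.0 g/mol = 160 g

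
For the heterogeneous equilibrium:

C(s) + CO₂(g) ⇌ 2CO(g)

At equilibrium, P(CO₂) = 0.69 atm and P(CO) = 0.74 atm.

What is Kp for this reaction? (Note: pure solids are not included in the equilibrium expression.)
K_p = 0.794

Solid C is excluded.
Kp = P(CO)²/P(CO₂) = (0.74)²/0.69 = 0.5476/0.69 = 0.794.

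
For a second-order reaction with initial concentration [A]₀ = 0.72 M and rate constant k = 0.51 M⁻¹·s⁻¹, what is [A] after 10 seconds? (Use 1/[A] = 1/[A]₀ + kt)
0.1541 M

1/[A] = 1/[A]₀ + k·t = 1/0.72 + (0.51)·(10) = 1.3889 + 5.1000 = 6.4889
[A] = 1/6.4889 = 0.1541 M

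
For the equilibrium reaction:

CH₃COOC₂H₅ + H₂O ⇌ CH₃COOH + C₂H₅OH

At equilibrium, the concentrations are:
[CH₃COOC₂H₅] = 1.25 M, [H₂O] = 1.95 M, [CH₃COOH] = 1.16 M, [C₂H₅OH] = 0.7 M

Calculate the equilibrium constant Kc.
K_c = 0.3331

Kc = ([CH₃COOH] × [C₂H₅OH]) / ([CH₃COOC₂H₅] × [H₂O])
   = ((1.16)·(0.7)) / ((1.25)·(1.95))
   = 0.812 / 2.4375 = 0.3331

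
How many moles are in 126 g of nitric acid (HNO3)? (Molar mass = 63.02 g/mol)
Moles = 126 g ÷ 63.02 g/mol = 1.999 mol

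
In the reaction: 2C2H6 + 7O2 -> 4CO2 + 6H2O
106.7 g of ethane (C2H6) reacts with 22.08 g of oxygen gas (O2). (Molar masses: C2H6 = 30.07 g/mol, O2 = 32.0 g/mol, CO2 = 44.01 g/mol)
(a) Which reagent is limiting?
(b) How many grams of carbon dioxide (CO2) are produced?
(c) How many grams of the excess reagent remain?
(a) O2, (b) 17.35 g, (c) 100.8 g

Moles of C2H6 = 106.7 g ÷ 30.07 g/mol = 3.54839 mol
Moles of O2 = 22.08 g ÷ 32.0 g/mol = 0.69 mol
Moles ÷ coefficient: C2H6: 3.54839/2 = 1.774, O2: 0.69/7 = 0.09857
(a) O2 has the smaller value, so O2 is the limiting reagent.
(b) Moles of CO2 = 0.69 mol O2 × (4/7) = 0.394286 mol; mass = 0.394286 mol × 44.01 g/mol = 17.35 g
(c) C2H6 consumed = 0.69 × (2/7) = 0.197143 mol; remaining = 3.54839 − 0.197143 = 3.35124 mol; mass = 3.35124 mol × 30.07 g/mol = 100.8 g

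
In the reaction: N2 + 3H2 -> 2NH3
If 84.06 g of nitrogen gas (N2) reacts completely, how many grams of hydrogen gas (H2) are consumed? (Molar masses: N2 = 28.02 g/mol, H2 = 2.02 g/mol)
Moles of N2 = 84.06 g ÷ 28.02 g/mol = 3 mol
Mole ratio: 3 mol H2 / 1 mol N2
Moles of H2 = 3 × (3/1) = 9 mol
Mass of H2 = 9 mol × 2.02 g/mol = 18.18 g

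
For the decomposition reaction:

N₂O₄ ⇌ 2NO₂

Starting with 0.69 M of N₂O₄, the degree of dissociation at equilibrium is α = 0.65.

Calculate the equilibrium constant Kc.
K_c = 3.3317

x = α·[A]₀ = 0.65 × 0.69 = 0.4485 M dissociated.
At eq: [N₂O₄] = 0.69 − 0.4485 = 0.2415 M; [NO₂] = 2x = 0.897 M.
Kc = [NO₂]²/[N₂O₄] = (0.897)²/0.2415 = 3.332.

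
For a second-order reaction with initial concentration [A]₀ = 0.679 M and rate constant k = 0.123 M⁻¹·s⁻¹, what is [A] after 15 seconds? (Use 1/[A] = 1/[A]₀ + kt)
0.3014 M

1/[A] = 1/[A]₀ + k·t = 1/0.679 + (0.123)·(15) = 1.4728 + 1.8450 = 3.3178
[A] = 1/3.3178 = 0.3014 M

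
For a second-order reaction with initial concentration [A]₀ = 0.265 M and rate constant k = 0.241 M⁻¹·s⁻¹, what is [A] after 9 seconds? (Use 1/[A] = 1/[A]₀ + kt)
0.1683 M

1/[A] = 1/[A]₀ + k·t = 1/0.265 + (0.241)·(9) = 3.7736 + 2.1690 = 5.9426
[A] = 1/5.9426 = 0.1683 M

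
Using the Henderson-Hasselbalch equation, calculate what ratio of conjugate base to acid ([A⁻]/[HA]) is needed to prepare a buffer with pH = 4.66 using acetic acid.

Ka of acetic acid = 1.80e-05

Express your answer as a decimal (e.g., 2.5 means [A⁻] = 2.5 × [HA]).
[A⁻]/[HA] = 0.823

pKa = −log(1.80e-05) = 4.7447. pH = pKa + log([A⁻]/[HA]). 4.66 = 4.7447 + log(ratio). log(ratio) = 4.66 − 4.7447 = -0.0847. ratio = 10^(-0.0847) = 0.823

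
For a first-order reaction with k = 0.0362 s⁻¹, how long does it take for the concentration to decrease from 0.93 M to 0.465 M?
19.15 s

From ln[A] = ln[A]₀ - k·t: t = ln([A]₀/[A])/k = ln(0.93/0.465)/0.0362 = ln(2.0000)/0.0362 = 0.6931/0.0362 = 19.15 s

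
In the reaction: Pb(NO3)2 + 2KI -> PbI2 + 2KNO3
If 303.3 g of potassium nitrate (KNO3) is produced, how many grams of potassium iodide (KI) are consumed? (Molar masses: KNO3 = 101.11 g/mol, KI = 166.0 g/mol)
Moles of KNO3 = 303.3 g ÷ 101.11 g/mol = 2.9997 mol
Mole ratio: 2 mol KI / 2 mol KNO3
Moles of KI = 2.9997 × (2/2) = 2.9997 mol
Mass of KI = 2.9997 mol × 166.0 g/mol = 498 g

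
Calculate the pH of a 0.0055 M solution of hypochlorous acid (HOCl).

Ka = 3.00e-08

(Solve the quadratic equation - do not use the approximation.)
pH = 4.89

x² + Ka×x - Ka×C = 0. Using quadratic formula: [H⁺] = 1.2830e-05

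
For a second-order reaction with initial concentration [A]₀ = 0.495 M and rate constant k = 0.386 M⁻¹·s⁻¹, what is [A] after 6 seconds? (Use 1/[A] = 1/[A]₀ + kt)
0.2306 M

1/[A] = 1/[A]₀ + k·t = 1/0.495 + (0.386)·(6) = 2.0202 + 2.3160 = 4.3362
[A] = 1/4.3362 = 0.2306 M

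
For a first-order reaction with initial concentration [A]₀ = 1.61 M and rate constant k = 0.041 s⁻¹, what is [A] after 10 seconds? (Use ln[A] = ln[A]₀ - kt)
1.0685 M

ln[A] = ln[A]₀ - k·t = ln(1.61) - (0.041)·(10) = 0.4762 - 0.4100 = 0.0662
[A] = e^(0.0662) = 1.0685 M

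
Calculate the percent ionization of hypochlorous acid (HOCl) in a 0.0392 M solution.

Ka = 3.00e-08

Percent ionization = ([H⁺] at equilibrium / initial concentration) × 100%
Percent ionization = 0.0874%

Let x = [H⁺]. Ka = x²/(C - x) ⇒ x² + (3.00e-08)x - (3.00e-08)(0.0392) = 0. x = 3.4278e-05. Percent = (3.4278e-05/0.0392) × 100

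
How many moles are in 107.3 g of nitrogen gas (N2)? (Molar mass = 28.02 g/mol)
Moles = 107.3 g ÷ 28.02 g/mol = 3.829 mol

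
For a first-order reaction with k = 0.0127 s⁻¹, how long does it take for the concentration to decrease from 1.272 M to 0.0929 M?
206.05 s

From ln[A] = ln[A]₀ - k·t: t = ln([A]₀/[A])/k = ln(1.272/0.0929)/0.0127 = ln(13.6921)/0.0127 = 2.6168/0.0127 = 206.05 s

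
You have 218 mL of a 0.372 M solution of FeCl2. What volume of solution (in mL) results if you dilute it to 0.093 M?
Using M₁V₁ = M₂V₂:
0.372 × 218 = 0.093 × V₂
V₂ = (0.372 × 218) / 0.093 = 872 mL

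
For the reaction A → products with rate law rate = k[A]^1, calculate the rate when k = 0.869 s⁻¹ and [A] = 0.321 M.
0.2789 M/s

rate = k·[A]^1 = 0.869·(0.321)^1 = 0.869·0.321 = 0.2789 M/s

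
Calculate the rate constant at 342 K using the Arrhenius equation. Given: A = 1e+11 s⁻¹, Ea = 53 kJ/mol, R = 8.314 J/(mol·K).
8.03e+02 s⁻¹

k = A·exp(-Ea/(R·T)) = 1e+11·exp(-53000/(8.314·342)) = 1e+11·exp(-18.6397) = 1e+11·8.0328e-09 = 8.03e+02 s⁻¹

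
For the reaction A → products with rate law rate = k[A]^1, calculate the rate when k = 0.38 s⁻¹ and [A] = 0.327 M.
0.1243 M/s

rate = k·[A]^1 = 0.38·(0.327)^1 = 0.38·0.327 = 0.1243 M/s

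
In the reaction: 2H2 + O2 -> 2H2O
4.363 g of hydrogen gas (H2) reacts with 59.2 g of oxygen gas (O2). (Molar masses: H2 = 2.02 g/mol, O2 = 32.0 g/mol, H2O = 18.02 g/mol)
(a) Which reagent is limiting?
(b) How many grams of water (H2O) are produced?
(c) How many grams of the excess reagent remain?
(a) H2, (b) 38.92 g, (c) 24.64 g

Moles of H2 = 4.363 g ÷ 2.02 g/mol = 2.1599 mol
Moles of O2 = 59.2 g ÷ 32.0 g/mol = 1.85 mol
Moles ÷ coefficient: H2: 2.1599/2 = 1.08, O2: 1.85/1 = 1.85
(a) H2 has the smaller value, so H2 is the limiting reagent.
(b) Moles of H2O = 2.1599 mol H2 × (2/2) = 2.1599 mol; mass = 2.1599 mol × 18.02 g/mol = 38.92 g
(c) O2 consumed = 2.1599 × (1/2) = 1.07995 mol; remaining = 1.85 − 1.07995 = 0.77005 mol; mass = 0.77005 mol × 32.0 g/mol = 24.64 g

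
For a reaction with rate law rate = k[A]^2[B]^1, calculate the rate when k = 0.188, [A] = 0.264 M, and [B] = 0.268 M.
0.003512 M/s

rate = k·[A]^2·[B]^1 = 0.188·(0.264)^2·(0.268)^1 = 0.188·0.069696·0.268 = 0.003512 M/s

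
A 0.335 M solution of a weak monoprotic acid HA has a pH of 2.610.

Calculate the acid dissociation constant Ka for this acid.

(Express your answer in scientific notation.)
K_a = 1.81e-05

[H⁺] = 10^(−pH) = 10^(−2.610) = 2.455e-03 M. For HA ⇌ H⁺ + A⁻, Ka = x²/(C − x) = (2.455e-03)²/(0.335 − 2.455e-03) = 1.81e-05.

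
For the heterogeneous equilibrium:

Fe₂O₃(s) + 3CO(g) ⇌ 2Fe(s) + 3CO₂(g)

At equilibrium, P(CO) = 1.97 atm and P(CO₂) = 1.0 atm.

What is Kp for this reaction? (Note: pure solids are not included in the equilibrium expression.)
K_p = 0.131

Solids (Fe₂O₃, Fe) are excluded.
Kp = P(CO₂)³/P(CO)³ = (1.0)³/(1.97)³ = 1/7.645 = 0.131.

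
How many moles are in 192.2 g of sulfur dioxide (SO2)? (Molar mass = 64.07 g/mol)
Moles = 192.2 g ÷ 64.07 g/mol = 3 mol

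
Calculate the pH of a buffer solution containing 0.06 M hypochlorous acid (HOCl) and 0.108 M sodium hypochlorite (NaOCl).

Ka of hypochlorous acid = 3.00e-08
pH = 7.78

pKa = -log(3.00e-08) = 7.52. pH = pKa + log([A⁻]/[HA]) = 7.52 + log(0.108/0.06)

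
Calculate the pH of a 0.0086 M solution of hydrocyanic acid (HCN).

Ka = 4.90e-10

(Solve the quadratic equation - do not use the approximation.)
pH = 5.69

x² + Ka×x - Ka×C = 0. Using quadratic formula: [H⁺] = 2.0526e-06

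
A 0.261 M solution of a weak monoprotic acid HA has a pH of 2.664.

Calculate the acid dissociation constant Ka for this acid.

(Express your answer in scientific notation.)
K_a = 1.82e-05

[H⁺] = 10^(−pH) = 10^(−2.664) = 2.168e-03 M. For HA ⇌ H⁺ + A⁻, Ka = x²/(C − x) = (2.168e-03)²/(0.261 − 2.168e-03) = 1.82e-05.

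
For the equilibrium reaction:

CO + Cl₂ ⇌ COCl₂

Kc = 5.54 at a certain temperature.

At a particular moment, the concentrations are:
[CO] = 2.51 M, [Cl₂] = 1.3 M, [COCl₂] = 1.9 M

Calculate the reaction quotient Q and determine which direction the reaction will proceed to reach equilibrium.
Q = 0.582, Q < K, reaction proceeds forward (toward products)

Q = ([COCl₂]) / ([CO] × [Cl₂])
  = ((1.9)) / ((2.51)·(1.3)) = 1.9/3.263 = 0.5823
Since Q = 0.5823 < Kc = 5.54, the reaction proceeds forward (toward products) to reach equilibrium.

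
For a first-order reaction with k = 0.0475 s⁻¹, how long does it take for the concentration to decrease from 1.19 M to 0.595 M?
14.59 s

From ln[A] = ln[A]₀ - k·t: t = ln([A]₀/[A])/k = ln(1.19/0.595)/0.0475 = ln(2.0000)/0.0475 = 0.6931/0.0475 = 14.59 s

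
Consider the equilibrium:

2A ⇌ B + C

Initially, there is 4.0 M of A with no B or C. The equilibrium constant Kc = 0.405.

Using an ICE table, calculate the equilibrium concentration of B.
[B] = 1.120 M

ICE: [A] = 4.0 − 2x, [B] = [C] = x.
Kc = x²/(4.0 − 2x)² = 0.405 ⇒ √Kc = x/(4.0 − 2x).
x = √0.405·4.0/(1 + 2√0.405) = 0.6364·4.0/2.2728 = 1.12.
[B] = x = 1.120 M.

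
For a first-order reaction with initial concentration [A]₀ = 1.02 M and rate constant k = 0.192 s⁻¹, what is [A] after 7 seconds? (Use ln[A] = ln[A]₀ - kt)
0.2660 M

ln[A] = ln[A]₀ - k·t = ln(1.02) - (0.192)·(7) = 0.0198 - 1.3440 = -1.3242
[A] = e^(-1.3242) = 0.2660 M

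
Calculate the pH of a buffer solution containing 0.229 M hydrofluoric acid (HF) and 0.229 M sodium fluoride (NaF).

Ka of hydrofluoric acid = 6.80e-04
pH = 3.17

pKa = -log(6.80e-04) = 3.17. pH = pKa + log([A⁻]/[HA]) = 3.17 + log(0.229/0.229)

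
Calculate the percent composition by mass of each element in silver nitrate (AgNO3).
Ag: 63.50%, N: 8.25%, O: 28.26%

Molar mass of AgNO3 = 169.88 g/mol
% Ag = (1 × 107.87) / 169.88 × 100% = 107.87 / 169.88 × 100% = 63.50%
% N = (1 × 14.01) / 169.88 × 100% = 14.01 / 169.88 × 100% = 8.25%
% O = (3 × 16.0) / 169.88 × 100% = 48 / 169.88 × 100% = 28.26%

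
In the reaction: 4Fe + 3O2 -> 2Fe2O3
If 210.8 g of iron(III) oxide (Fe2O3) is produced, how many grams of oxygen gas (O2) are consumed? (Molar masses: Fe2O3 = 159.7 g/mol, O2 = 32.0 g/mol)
Moles of Fe2O3 = 210.8 g ÷ 159.7 g/mol = 1.31997 mol
Mole ratio: 3 mol O2 / 2 mol Fe2O3
Moles of O2 = 1.31997 × (3/2) = 1.97996 mol
Mass of O2 = 1.97996 mol × 32.0 g/mol = 63.36 g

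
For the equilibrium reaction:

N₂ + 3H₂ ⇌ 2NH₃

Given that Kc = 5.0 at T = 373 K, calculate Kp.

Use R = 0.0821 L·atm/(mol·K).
K_p = 0.0053

Δn = (moles gaseous products) − (moles gaseous reactants) = -2
T = 373 K; RT = 0.0821 × 373 = 30.6233
Kp = Kc·(RT)^Δn = 5.0 × (30.6233)^-2 = 5.0 × 0.00106634 = 0.0053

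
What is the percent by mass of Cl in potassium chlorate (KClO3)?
Mass of Cl in formula = 35.45 × 1 = 35.45 g/mol
Molar mass = 122.55 g/mol
% Cl = (35.45/122.55) × 100% = 28.93%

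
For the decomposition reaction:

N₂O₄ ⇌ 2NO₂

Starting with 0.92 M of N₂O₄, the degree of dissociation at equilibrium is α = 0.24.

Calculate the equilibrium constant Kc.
K_c = 0.2789

x = α·[A]₀ = 0.24 × 0.92 = 0.2208 M dissociated.
At eq: [N₂O₄] = 0.92 − 0.2208 = 0.6992 M; [NO₂] = 2x = 0.4416 M.
Kc = [NO₂]²/[N₂O₄] = (0.4416)²/0.6992 = 0.2789.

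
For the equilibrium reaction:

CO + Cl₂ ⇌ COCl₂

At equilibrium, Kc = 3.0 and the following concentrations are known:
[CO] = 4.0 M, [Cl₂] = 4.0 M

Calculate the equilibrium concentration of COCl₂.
[COCl₂] = 48.0000 M

Kc = ([COCl₂]) / ([CO] × [Cl₂]) = 3.0
[COCl₂]^1 = Kc · (reactant terms)/(other product terms) = 3.0 · 16 / 1 = 48
[COCl₂] = 48.0000 M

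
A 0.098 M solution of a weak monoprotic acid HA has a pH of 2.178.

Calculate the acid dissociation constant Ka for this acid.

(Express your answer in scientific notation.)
K_a = 4.82e-04

[H⁺] = 10^(−pH) = 10^(−2.178) = 6.637e-03 M. For HA ⇌ H⁺ + A⁻, Ka = x²/(C − x) = (6.637e-03)²/(0.098 − 6.637e-03) = 4.82e-04.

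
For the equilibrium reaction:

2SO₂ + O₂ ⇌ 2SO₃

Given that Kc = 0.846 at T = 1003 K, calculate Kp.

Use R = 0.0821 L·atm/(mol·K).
K_p = 0.0103

Δn = (moles gaseous products) − (moles gaseous reactants) = -1
T = 1003 K; RT = 0.0821 × 1003 = 82.3463
Kp = Kc·(RT)^Δn = 0.846 × (82.3463)^-1 = 0.846 × 0.0121438 = 0.0103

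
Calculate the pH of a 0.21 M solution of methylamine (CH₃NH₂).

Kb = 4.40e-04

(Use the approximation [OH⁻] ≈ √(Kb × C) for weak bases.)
pH = 11.98

[OH⁻] = √(Kb × C) = √(4.40e-04 × 0.21) = 9.6125e-03. pOH = 2.02, pH = 14 - pOH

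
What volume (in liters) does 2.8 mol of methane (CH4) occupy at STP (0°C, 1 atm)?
At STP, 1 mol of gas occupies 22.4 L
Volume = 2.8 mol × 22.4 L/mol = 62.72 L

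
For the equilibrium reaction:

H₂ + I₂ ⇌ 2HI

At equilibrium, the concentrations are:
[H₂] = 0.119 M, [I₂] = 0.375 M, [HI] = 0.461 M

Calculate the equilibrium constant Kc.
K_c = 4.7624

Kc = ([HI]^2) / ([H₂] × [I₂])
   = ((0.461)^2) / ((0.119)·(0.375))
   = 0.21252 / 0.044625 = 4.7624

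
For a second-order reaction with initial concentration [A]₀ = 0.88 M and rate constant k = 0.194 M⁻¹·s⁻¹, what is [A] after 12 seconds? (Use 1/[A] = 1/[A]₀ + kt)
0.2887 M

1/[A] = 1/[A]₀ + k·t = 1/0.88 + (0.194)·(12) = 1.1364 + 2.3280 = 3.4644
[A] = 1/3.4644 = 0.2887 M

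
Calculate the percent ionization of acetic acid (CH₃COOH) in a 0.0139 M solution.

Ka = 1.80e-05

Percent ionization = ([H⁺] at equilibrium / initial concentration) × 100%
Percent ionization = 3.53%

Let x = [H⁺]. Ka = x²/(C - x) ⇒ x² + (1.80e-05)x - (1.80e-05)(0.0139) = 0. x = 4.9128e-04. Percent = (4.9128e-04/0.0139) × 100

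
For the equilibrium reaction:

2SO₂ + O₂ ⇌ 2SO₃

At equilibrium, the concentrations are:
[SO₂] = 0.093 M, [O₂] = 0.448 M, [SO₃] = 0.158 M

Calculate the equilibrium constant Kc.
K_c = 6.4427

Kc = ([SO₃]^2) / ([SO₂]^2 × [O₂])
   = ((0.158)^2) / ((0.093)^2·(0.448))
   = 0.024964 / 0.0038748 = 6.4427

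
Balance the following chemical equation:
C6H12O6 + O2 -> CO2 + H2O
Balanced equation:
C6H12O6 + 6O2 -> 6CO2 + 6H2O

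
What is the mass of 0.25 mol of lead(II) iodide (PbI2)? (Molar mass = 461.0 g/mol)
Mass = 0.25 mol × 461.0 g/mol = 115.2 g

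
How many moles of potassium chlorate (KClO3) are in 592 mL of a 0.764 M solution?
Moles = Molarity × Volume (L)
Moles = 0.764 M × 0.592 L = 0.4523 mol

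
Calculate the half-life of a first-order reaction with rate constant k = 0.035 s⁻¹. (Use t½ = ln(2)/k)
19.80 s

t½ = ln(2)/k = 0.6931/0.035 = 19.80 s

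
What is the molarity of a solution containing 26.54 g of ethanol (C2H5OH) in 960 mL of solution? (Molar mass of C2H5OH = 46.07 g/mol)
Moles of C2H5OH = 26.54 g ÷ 46.07 g/mol = 0.57608 mol
Volume = 960 mL = 0.96 L
Molarity = 0.57608 mol ÷ 0.96 L = 0.6001 M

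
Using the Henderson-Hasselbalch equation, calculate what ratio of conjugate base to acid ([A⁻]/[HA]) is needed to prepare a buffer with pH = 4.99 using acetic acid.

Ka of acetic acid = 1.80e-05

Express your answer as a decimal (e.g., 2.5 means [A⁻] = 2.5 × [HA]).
[A⁻]/[HA] = 1.759

pKa = −log(1.80e-05) = 4.7447. pH = pKa + log([A⁻]/[HA]). 4.99 = 4.7447 + log(ratio). log(ratio) = 4.99 − 4.7447 = 0.2453. ratio = 10^(0.2453) = 1.759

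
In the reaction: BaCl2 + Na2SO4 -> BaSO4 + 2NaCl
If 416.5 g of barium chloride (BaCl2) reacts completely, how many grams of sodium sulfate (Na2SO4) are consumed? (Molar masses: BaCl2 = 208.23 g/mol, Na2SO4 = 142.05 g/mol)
Moles of BaCl2 = 416.5 g ÷ 208.23 g/mol = 2.00019 mol
Mole ratio: 1 mol Na2SO4 / 1 mol BaCl2
Moles of Na2SO4 = 2.00019 × (1/1) = 2.00019 mol
Mass of Na2SO4 = 2.00019 mol × 142.05 g/mol = 284.1 g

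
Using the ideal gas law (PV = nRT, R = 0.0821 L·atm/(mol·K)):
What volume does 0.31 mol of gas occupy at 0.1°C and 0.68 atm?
T = 0.1°C + 273.15 = 273.25 K
V = nRT/P = (0.31 × 0.0821 × 273.25) / 0.68
V = 10.23 L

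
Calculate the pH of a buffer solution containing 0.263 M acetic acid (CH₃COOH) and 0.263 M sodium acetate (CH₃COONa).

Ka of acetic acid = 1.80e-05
pH = 4.74

pKa = -log(1.80e-05) = 4.74. pH = pKa + log([A⁻]/[HA]) = 4.74 + log(0.263/0.263)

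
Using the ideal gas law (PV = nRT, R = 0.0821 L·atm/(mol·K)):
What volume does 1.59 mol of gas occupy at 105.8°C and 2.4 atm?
T = 105.8°C + 273.15 = 378.95 K
V = nRT/P = (1.59 × 0.0821 × 378.95) / 2.4
V = 20.61 L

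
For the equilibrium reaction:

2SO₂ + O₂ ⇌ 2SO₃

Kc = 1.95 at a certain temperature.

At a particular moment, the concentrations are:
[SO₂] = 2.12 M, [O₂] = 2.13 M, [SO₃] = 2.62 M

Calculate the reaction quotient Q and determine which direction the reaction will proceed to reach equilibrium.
Q = 0.717, Q < K, reaction proceeds forward (toward products)

Q = ([SO₃]^2) / ([SO₂]^2 × [O₂])
  = ((2.62)^2) / ((2.12)^2·(2.13)) = 6.8644/9.5731 = 0.7171
Since Q = 0.7171 < Kc = 1.95, the reaction proceeds forward (toward products) to reach equilibrium.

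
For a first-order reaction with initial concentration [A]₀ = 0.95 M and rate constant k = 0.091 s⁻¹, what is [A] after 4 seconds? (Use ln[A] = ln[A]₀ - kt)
0.6601 M

ln[A] = ln[A]₀ - k·t = ln(0.95) - (0.091)·(4) = -0.0513 - 0.3640 = -0.4153
[A] = e^(-0.4153) = 0.6601 M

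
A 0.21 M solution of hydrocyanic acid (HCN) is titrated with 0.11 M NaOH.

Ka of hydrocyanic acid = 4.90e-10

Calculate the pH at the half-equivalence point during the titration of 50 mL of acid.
pH = pKa = 9.31

At the half-equivalence point, [HA] = [A⁻], so by Henderson–Hasselbalch pH = pKa + log(1) = pKa.
pKa = −log(4.90e-10) = 9.31.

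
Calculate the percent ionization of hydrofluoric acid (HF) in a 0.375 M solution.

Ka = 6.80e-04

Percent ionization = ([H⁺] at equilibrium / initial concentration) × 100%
Percent ionization = 4.17%

Let x = [H⁺]. Ka = x²/(C - x) ⇒ x² + (6.80e-04)x - (6.80e-04)(0.375) = 0. x = 1.5632e-02. Percent = (1.5632e-02/0.375) × 100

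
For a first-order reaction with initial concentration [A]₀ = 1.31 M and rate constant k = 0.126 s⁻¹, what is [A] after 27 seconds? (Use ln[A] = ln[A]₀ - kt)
0.0436 M

ln[A] = ln[A]₀ - k·t = ln(1.31) - (0.126)·(27) = 0.2700 - 3.4020 = -3.1320
[A] = e^(-3.1320) = 0.0436 M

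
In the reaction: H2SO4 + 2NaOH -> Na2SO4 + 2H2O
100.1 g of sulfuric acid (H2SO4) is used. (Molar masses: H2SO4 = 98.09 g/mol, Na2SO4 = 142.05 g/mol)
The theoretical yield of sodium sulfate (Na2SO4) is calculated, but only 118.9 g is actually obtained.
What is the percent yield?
Moles of H2SO4 = 100.1 g ÷ 98.09 g/mol = 1.02049 mol
Mole ratio: 1 mol Na2SO4 / 1 mol H2SO4
Moles of Na2SO4 = 1.02049 × (1/1) = 1.02049 mol
Theoretical yield = 1.02049 mol × 142.05 g/mol = 144.96 g
Actual yield = 118.9 g
Percent yield = (118.9 / 144.96) × 100% = 82.0%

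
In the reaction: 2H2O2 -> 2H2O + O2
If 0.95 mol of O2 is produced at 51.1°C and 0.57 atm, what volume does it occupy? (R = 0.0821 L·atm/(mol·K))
T = 51.1°C + 273.15 = 324.25 K
V = nRT/P = (0.95 × 0.0821 × 324.25) / 0.57
V = 44.37 L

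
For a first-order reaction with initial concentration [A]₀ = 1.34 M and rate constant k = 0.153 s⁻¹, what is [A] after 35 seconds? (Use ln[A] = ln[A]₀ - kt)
0.0063 M

ln[A] = ln[A]₀ - k·t = ln(1.34) - (0.153)·(35) = 0.2927 - 5.3550 = -5.0623
[A] = e^(-5.0623) = 0.0063 M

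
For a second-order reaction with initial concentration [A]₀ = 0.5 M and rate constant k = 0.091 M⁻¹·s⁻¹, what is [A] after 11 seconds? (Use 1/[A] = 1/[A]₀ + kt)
0.3332 M

1/[A] = 1/[A]₀ + k·t = 1/0.5 + (0.091)·(11) = 2.0000 + 1.0010 = 3.0010
[A] = 1/3.0010 = 0.3332 M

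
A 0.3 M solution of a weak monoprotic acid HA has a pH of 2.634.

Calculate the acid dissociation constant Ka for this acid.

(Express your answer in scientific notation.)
K_a = 1.81e-05

[H⁺] = 10^(−pH) = 10^(−2.634) = 2.323e-03 M. For HA ⇌ H⁺ + A⁻, Ka = x²/(C − x) = (2.323e-03)²/(0.3 − 2.323e-03) = 1.81e-05.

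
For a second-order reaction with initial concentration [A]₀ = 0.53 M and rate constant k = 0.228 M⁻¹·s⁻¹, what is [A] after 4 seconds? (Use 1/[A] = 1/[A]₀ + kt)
0.3573 M

1/[A] = 1/[A]₀ + k·t = 1/0.53 + (0.228)·(4) = 1.8868 + 0.9120 = 2.7988
[A] = 1/2.7988 = 0.3573 M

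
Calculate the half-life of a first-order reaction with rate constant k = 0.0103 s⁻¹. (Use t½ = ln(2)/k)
67.30 s

t½ = ln(2)/k = 0.6931/0.0103 = 67.30 s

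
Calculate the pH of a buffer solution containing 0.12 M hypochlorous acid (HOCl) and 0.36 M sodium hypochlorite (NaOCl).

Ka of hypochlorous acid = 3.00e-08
pH = 8.00

pKa = -log(3.00e-08) = 7.52. pH = pKa + log([A⁻]/[HA]) = 7.52 + log(0.36/0.12)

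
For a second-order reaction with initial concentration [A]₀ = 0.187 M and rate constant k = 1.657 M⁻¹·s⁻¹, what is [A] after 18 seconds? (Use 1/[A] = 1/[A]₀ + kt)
0.0284 M

1/[A] = 1/[A]₀ + k·t = 1/0.187 + (1.657)·(18) = 5.3476 + 29.8260 = 35.1736
[A] = 1/35.1736 = 0.0284 M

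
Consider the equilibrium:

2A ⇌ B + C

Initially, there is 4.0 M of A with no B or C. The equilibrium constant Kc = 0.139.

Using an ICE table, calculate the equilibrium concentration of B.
[B] = 0.854 M

ICE: [A] = 4.0 − 2x, [B] = [C] = x.
Kc = x²/(4.0 − 2x)² = 0.139 ⇒ √Kc = x/(4.0 − 2x).
x = √0.139·4.0/(1 + 2√0.139) = 0.37283·4.0/1.7457 = 0.8543.
[B] = x = 0.854 M.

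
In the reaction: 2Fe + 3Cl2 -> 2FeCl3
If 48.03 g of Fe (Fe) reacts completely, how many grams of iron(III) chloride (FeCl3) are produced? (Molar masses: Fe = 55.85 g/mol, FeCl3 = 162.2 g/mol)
Moles of Fe = 48.03 g ÷ 55.85 g/mol = 0.859982 mol
Mole ratio: 2 mol FeCl3 / 2 mol Fe
Moles of FeCl3 = 0.859982 × (2/2) = 0.859982 mol
Mass of FeCl3 = 0.859982 mol × 162.2 g/mol = 139.5 g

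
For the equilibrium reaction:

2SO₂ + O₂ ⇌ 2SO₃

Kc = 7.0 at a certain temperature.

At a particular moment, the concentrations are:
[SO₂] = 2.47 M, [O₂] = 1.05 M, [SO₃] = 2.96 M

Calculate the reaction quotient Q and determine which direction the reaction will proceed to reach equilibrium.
Q = 1.368, Q < K, reaction proceeds forward (toward products)

Q = ([SO₃]^2) / ([SO₂]^2 × [O₂])
  = ((2.96)^2) / ((2.47)^2·(1.05)) = 8.7616/6.4059 = 1.368
Since Q = 1.368 < Kc = 7.0, the reaction proceeds forward (toward products) to reach equilibrium.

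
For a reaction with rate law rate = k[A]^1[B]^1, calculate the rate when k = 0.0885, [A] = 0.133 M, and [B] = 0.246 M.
0.002896 M/s

rate = k·[A]^1·[B]^1 = 0.0885·(0.133)^1·(0.246)^1 = 0.0885·0.133·0.246 = 0.002896 M/s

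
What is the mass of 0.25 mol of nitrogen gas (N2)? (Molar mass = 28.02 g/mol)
Mass = 0.25 mol × 28.02 g/mol = 7.005 g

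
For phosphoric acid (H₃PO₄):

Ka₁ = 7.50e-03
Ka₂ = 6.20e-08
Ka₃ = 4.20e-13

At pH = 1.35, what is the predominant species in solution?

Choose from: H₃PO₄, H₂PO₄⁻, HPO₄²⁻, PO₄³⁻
H₃PO₄

pKa1 = 2.12, pKa2 = 7.21, pKa3 = 12.38. Each pKa is the crossover between adjacent species; pH = 1.35 lies in the region where H₃PO₄ predominates.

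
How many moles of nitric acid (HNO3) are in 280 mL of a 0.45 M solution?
Moles = Molarity × Volume (L)
Moles = 0.45 M × 0.28 L = 0.126 mol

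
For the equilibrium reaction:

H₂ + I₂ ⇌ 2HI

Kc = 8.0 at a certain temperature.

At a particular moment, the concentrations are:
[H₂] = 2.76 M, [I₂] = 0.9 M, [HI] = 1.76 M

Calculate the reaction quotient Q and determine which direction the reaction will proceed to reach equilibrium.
Q = 1.247, Q < K, reaction proceeds forward (toward products)

Q = ([HI]^2) / ([H₂] × [I₂])
  = ((1.76)^2) / ((2.76)·(0.9)) = 3.0976/2.484 = 1.247
Since Q = 1.247 < Kc = 8.0, the reaction proceeds forward (toward products) to reach equilibrium.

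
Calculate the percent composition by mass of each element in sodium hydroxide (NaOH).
Na: 57.48%, O: 40.00%, H: 2.52%

Molar mass of NaOH = 40.0 g/mol
% Na = (1 × 22.99) / 40.0 × 100% = 22.99 / 40.0 × 100% = 57.48%
% O = (1 × 16.0) / 40.0 × 100% = 16 / 40.0 × 100% = 40.00%
% H = (1 × 1.008) / 40.0 × 100% = 1.008 / 40.0 × 100% = 2.52%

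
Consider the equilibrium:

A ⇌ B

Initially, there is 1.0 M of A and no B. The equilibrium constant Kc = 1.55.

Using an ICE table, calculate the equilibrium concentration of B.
[B] = 0.608 M

ICE: [A] = 1.0 − x, [B] = x.
Kc = x/(1.0 − x) = 1.55 ⇒ x = 1.55·1.0/(1 + 1.55) = 1.55/2.55 = 0.6078.
[B] = x = 0.608 M.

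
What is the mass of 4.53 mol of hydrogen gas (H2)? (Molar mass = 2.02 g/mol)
Mass = 4.53 mol × 2.02 g/mol = 9.151 g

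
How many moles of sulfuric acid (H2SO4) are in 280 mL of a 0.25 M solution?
Moles = Molarity × Volume (L)
Moles = 0.25 M × 0.28 L = 0.07 mol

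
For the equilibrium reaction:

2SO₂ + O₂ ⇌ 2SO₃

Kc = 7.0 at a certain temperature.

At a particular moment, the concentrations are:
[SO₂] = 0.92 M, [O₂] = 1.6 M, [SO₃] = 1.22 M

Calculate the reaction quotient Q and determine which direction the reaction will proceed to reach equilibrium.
Q = 1.099, Q < K, reaction proceeds forward (toward products)

Q = ([SO₃]^2) / ([SO₂]^2 × [O₂])
  = ((1.22)^2) / ((0.92)^2·(1.6)) = 1.4884/1.3542 = 1.099
Since Q = 1.099 < Kc = 7.0, the reaction proceeds forward (toward products) to reach equilibrium.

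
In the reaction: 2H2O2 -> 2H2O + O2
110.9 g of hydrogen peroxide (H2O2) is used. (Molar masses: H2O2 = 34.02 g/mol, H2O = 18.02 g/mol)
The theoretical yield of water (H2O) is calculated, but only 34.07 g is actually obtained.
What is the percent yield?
Moles of H2O2 = 110.9 g ÷ 34.02 g/mol = 3.25985 mol
Mole ratio: 2 mol H2O / 2 mol H2O2
Moles of H2O = 3.25985 × (2/2) = 3.25985 mol
Theoretical yield = 3.25985 mol × 18.02 g/mol = 58.742 g
Actual yield = 34.07 g
Percent yield = (34.07 / 58.742) × 100% = 58.0%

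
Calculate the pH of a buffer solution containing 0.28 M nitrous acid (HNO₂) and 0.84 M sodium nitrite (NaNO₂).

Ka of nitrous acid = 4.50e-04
pH = 3.82

pKa = -log(4.50e-04) = 3.35. pH = pKa + log([A⁻]/[HA]) = 3.35 + log(0.84/0.28)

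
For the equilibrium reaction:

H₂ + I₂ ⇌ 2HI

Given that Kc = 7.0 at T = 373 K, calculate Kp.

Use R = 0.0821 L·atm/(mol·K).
K_p = 7.0000

Δn = (moles gaseous products) − (moles gaseous reactants) = 0
T = 373 K; RT = 0.0821 × 373 = 30.6233
Kp = Kc·(RT)^Δn = 7.0 × (30.6233)^0 = 7.0 × 1 = 7.0000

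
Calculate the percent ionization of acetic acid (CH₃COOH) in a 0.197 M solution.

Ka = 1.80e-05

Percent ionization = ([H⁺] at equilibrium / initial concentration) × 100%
Percent ionization = 0.951%

Let x = [H⁺]. Ka = x²/(C - x) ⇒ x² + (1.80e-05)x - (1.80e-05)(0.197) = 0. x = 1.8741e-03. Percent = (1.8741e-03/0.197) × 100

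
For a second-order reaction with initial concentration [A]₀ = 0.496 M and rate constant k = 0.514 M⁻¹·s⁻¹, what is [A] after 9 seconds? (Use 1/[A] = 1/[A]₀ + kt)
0.1506 M

1/[A] = 1/[A]₀ + k·t = 1/0.496 + (0.514)·(9) = 2.0161 + 4.6260 = 6.6421
[A] = 1/6.6421 = 0.1506 M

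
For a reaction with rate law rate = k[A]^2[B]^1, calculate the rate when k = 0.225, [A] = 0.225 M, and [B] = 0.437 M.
0.004978 M/s

rate = k·[A]^2·[B]^1 = 0.225·(0.225)^2·(0.437)^1 = 0.225·0.050625·0.437 = 0.004978 M/s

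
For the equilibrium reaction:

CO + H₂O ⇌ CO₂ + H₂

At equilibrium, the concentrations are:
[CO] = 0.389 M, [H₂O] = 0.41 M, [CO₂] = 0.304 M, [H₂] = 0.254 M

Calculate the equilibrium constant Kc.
K_c = 0.4841

Kc = ([CO₂] × [H₂]) / ([CO] × [H₂O])
   = ((0.304)·(0.254)) / ((0.389)·(0.41))
   = 0.077216 / 0.15949 = 0.4841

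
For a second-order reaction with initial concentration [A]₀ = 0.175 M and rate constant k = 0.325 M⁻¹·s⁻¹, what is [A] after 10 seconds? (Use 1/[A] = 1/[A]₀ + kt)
0.1116 M

1/[A] = 1/[A]₀ + k·t = 1/0.175 + (0.325)·(10) = 5.7143 + 3.2500 = 8.9643
[A] = 1/8.9643 = 0.1116 M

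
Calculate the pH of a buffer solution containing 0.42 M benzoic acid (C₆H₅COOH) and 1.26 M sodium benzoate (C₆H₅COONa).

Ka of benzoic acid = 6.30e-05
pH = 4.68

pKa = -log(6.30e-05) = 4.20. pH = pKa + log([A⁻]/[HA]) = 4.20 + log(1.26/0.42)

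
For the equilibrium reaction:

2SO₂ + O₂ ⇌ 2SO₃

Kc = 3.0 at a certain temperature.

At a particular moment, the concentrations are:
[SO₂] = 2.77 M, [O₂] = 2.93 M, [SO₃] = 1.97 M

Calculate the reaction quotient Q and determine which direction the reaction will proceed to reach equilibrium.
Q = 0.173, Q < K, reaction proceeds forward (toward products)

Q = ([SO₃]^2) / ([SO₂]^2 × [O₂])
  = ((1.97)^2) / ((2.77)^2·(2.93)) = 3.8809/22.482 = 0.1726
Since Q = 0.1726 < Kc = 3.0, the reaction proceeds forward (toward products) to reach equilibrium.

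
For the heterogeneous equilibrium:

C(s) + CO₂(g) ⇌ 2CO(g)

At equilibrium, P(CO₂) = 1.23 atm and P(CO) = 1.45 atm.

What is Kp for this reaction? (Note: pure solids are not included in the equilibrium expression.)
K_p = 1.709

Solid C is excluded.
Kp = P(CO)²/P(CO₂) = (1.45)²/1.23 = 2.103/1.23 = 1.709.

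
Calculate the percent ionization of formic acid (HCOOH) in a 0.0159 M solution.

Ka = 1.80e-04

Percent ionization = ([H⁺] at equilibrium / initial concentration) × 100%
Percent ionization = 10.1%

Let x = [H⁺]. Ka = x²/(C - x) ⇒ x² + (1.80e-04)x - (1.80e-04)(0.0159) = 0. x = 1.6041e-03. Percent = (1.6041e-03/0.0159) × 100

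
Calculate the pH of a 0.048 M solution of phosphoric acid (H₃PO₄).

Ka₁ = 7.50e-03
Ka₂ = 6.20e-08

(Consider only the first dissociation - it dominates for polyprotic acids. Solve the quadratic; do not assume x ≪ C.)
pH = 1.81

x² + Ka₁·x − Ka₁·C = 0 with Ka₁ = 7.50e-03, C = 0.048.
x = (−Ka₁ + √(Ka₁² + 4·Ka₁·C))/2 = 1.5591e-02 M, so pH = 1.81.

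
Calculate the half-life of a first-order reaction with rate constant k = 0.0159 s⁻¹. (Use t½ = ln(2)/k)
43.59 s

t½ = ln(2)/k = 0.6931/0.0159 = 43.59 s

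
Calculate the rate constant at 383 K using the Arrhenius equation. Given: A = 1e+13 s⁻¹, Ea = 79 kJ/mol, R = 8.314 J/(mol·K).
1.68e+02 s⁻¹

k = A·exp(-Ea/(R·T)) = 1e+13·exp(-79000/(8.314·383)) = 1e+13·exp(-24.8095) = 1e+13·1.6802e-11 = 1.68e+02 s⁻¹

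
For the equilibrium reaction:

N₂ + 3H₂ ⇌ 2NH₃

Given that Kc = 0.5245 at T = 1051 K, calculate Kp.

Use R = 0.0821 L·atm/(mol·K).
K_p = 7.04e-05

Δn = (moles gaseous products) − (moles gaseous reactants) = -2
T = 1051 K; RT = 0.0821 × 1051 = 86.2871
Kp = Kc·(RT)^Δn = 0.5245 × (86.2871)^-2 = 0.5245 × 0.00013431 = 7.04e-05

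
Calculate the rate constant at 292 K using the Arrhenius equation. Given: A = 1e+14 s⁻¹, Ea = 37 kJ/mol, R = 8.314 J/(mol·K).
2.40e+07 s⁻¹

k = A·exp(-Ea/(R·T)) = 1e+14·exp(-37000/(8.314·292)) = 1e+14·exp(-15.2408) = 1e+14·2.4043e-07 = 2.40e+07 s⁻¹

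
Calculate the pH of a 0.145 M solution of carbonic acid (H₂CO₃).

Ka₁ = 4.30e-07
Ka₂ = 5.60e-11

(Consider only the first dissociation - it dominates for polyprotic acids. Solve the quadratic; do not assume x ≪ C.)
pH = 3.60

x² + Ka₁·x − Ka₁·C = 0 with Ka₁ = 4.30e-07, C = 0.145.
x = (−Ka₁ + √(Ka₁² + 4·Ka₁·C))/2 = 2.4948e-04 M, so pH = 3.60.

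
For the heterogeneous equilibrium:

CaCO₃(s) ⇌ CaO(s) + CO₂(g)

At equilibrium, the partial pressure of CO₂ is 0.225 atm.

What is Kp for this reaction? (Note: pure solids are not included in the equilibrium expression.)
K_p = 0.225

Solids (CaCO₃, CaO) have activity 1 and are excluded.
Kp = P(CO₂) = 0.225.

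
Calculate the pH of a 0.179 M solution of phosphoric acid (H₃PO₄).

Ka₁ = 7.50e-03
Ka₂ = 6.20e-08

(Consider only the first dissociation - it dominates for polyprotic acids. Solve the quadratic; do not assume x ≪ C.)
pH = 1.48

x² + Ka₁·x − Ka₁·C = 0 with Ka₁ = 7.50e-03, C = 0.179.
x = (−Ka₁ + √(Ka₁² + 4·Ka₁·C))/2 = 3.3082e-02 M, so pH = 1.48.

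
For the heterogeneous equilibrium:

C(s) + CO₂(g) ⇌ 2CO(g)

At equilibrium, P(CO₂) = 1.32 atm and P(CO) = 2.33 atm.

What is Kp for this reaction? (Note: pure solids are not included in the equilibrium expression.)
K_p = 4.113

Solid C is excluded.
Kp = P(CO)²/P(CO₂) = (2.33)²/1.32 = 5.429/1.32 = 4.113.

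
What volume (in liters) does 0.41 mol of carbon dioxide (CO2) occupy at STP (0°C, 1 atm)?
At STP, 1 mol of gas occupies 22.4 L
Volume = 0.41 mol × 22.4 L/mol = 9.18 L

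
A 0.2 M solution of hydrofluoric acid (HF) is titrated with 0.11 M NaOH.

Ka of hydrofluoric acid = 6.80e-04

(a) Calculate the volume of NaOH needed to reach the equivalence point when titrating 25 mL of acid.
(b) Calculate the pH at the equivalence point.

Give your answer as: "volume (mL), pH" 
V = 45.5 mL, pH = 8.01

(a) At equivalence: moles acid = moles base.
moles acid = 0.2 × 0.025 = 0.005 mol; V_NaOH = 0.005/0.11 = 0.04545 L = 45.5 mL.
(b) At equivalence, all acid → conjugate base A⁻ at [A⁻] = 0.005/0.07045 = 0.07097 M.
Kb = Kw/Ka = 1.0e-14/6.80e-04 = 1.471e-11; [OH⁻] = √(Kb·[A⁻]) = 1.022e-06; pOH = 5.99; pH = 14 − pOH = 8.01.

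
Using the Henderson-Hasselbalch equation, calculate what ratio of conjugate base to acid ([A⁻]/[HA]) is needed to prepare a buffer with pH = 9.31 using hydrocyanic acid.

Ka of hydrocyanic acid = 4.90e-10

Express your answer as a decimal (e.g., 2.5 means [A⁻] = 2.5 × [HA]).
[A⁻]/[HA] = 1.000

pKa = −log(4.90e-10) = 9.3098. pH = pKa + log([A⁻]/[HA]). 9.31 = 9.3098 + log(ratio). log(ratio) = 9.31 − 9.3098 = 0.0002. ratio = 10^(0.0002) = 1.000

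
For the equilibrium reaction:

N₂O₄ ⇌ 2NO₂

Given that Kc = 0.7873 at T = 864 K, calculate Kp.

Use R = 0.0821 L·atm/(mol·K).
K_p = 55.8467

Δn = (moles gaseous products) − (moles gaseous reactants) = 1
T = 864 K; RT = 0.0821 × 864 = 70.9344
Kp = Kc·(RT)^Δn = 0.7873 × (70.9344)^1 = 0.7873 × 70.9344 = 55.8467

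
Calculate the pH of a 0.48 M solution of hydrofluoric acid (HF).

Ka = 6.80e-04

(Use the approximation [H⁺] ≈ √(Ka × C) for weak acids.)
pH = 1.74

[H⁺] = √(Ka × C) = √(6.80e-04 × 0.48) = 1.8067e-02. pH = -log(1.8067e-02)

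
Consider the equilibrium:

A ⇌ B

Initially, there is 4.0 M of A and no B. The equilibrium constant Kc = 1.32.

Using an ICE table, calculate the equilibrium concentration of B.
[B] = 2.276 M

ICE: [A] = 4.0 − x, [B] = x.
Kc = x/(4.0 − x) = 1.32 ⇒ x = 1.32·4.0/(1 + 1.32) = 5.28/2.32 = 2.276.
[B] = x = 2.276 M.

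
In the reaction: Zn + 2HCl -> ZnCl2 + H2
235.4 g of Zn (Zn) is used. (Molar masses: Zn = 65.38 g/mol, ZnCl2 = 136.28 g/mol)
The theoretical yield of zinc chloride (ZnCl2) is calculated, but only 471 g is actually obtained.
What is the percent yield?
Moles of Zn = 235.4 g ÷ 65.38 g/mol = 3.60049 mol
Mole ratio: 1 mol ZnCl2 / 1 mol Zn
Moles of ZnCl2 = 3.60049 × (1/1) = 3.60049 mol
Theoretical yield = 3.60049 mol × 136.28 g/mol = 490.67 g
Actual yield = 471 g
Percent yield = (471 / 490.67) × 100% = 96.0%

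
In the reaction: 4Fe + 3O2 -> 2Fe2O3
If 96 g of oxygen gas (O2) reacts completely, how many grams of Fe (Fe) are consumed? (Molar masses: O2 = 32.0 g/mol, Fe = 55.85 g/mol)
Moles of O2 = 96 g ÷ 32.0 g/mol = 3 mol
Mole ratio: 4 mol Fe / 3 mol O2
Moles of Fe = 3 × (4/3) = 4 mol
Mass of Fe = 4 mol × 55.85 g/mol = 223.4 g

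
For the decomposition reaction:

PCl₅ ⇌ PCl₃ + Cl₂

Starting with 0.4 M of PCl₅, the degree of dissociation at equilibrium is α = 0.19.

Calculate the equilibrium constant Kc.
K_c = 0.0178

x = α·[A]₀ = 0.19 × 0.4 = 0.076 M dissociated.
At eq: [PCl₅] = 0.4 − 0.076 = 0.324 M; [PCl₃] = [Cl₂] = x = 0.076 M.
Kc = [PCl₃][Cl₂]/[PCl₅] = (0.076)²/0.324 = 0.01783.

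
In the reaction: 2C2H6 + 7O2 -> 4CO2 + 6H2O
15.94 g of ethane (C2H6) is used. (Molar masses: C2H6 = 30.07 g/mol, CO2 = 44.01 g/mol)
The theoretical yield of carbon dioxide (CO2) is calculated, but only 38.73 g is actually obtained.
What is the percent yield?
Moles of C2H6 = 15.94 g ÷ 30.07 g/mol = 0.530096 mol
Mole ratio: 4 mol CO2 / 2 mol C2H6
Moles of CO2 = 0.530096 × (4/2) = 1.06019 mol
Theoretical yield = 1.06019 mol × 44.01 g/mol = 46.659 g
Actual yield = 38.73 g
Percent yield = (38.73 / 46.659) × 100% = 83.0%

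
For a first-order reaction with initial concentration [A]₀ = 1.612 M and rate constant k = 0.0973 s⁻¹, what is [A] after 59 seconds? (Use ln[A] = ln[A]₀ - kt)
0.0052 M

ln[A] = ln[A]₀ - k·t = ln(1.612) - (0.0973)·(59) = 0.4775 - 5.7407 = -5.2632
[A] = e^(-5.2632) = 0.0052 M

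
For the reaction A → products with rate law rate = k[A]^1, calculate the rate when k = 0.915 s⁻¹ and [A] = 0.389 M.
0.3559 M/s

rate = k·[A]^1 = 0.915·(0.389)^1 = 0.915·0.389 = 0.3559 M/s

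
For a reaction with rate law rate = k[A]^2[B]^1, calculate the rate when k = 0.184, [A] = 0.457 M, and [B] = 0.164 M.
0.006302 M/s

rate = k·[A]^2·[B]^1 = 0.184·(0.457)^2·(0.164)^1 = 0.184·0.208849·0.164 = 0.006302 M/s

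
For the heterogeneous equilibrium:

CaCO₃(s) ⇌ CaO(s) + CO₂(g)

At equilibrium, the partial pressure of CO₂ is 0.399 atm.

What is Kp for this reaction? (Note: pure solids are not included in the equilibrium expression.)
K_p = 0.399

Solids (CaCO₃, CaO) have activity 1 and are excluded.
Kp = P(CO₂) = 0.399.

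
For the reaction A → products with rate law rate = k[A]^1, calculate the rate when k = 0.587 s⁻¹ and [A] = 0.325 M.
0.1908 M/s

rate = k·[A]^1 = 0.587·(0.325)^1 = 0.587·0.325 = 0.1908 M/s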